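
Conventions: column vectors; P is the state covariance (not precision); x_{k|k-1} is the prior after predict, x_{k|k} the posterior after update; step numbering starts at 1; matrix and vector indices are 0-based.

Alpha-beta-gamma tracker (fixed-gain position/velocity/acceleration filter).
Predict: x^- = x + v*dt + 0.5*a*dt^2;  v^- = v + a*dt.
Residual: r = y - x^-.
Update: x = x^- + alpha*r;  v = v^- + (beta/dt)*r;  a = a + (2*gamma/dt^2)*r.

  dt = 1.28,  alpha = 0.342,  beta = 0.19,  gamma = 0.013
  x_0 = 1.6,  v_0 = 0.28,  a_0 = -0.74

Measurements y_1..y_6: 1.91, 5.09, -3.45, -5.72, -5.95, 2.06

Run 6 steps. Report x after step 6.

step 1: x_pred=1.3522  r=0.5578  x^+=1.5430  v^+=-0.5844  a^+=-0.7311
step 2: x_pred=0.1960  r=4.8940  x^+=1.8697  v^+=-0.7938  a^+=-0.6535
step 3: x_pred=0.3183  r=-3.7683  x^+=-0.9704  v^+=-2.1896  a^+=-0.7133
step 4: x_pred=-4.3575  r=-1.3625  x^+=-4.8235  v^+=-3.3049  a^+=-0.7349
step 5: x_pred=-9.6558  r=3.7058  x^+=-8.3884  v^+=-3.6955  a^+=-0.6761
step 6: x_pred=-13.6725  r=15.7325  x^+=-8.2920  v^+=-2.2256  a^+=-0.4264

x_post = -8.2920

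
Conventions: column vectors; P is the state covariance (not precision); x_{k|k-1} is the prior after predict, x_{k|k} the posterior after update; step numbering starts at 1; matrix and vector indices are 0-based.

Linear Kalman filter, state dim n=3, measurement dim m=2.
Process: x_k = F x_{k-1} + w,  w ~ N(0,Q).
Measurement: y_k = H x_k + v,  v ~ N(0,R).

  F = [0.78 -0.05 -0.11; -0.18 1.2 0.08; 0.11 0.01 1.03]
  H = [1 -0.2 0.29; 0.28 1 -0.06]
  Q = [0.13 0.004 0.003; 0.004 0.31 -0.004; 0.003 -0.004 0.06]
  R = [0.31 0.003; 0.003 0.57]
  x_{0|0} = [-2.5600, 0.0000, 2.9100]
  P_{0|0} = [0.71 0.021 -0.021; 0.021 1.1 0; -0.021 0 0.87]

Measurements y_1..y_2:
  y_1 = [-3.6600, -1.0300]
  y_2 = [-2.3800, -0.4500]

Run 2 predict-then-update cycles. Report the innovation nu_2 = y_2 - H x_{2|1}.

step 1: x^-=[-2.3169, 0.6936, 2.7157]  P^-=[0.5772 -0.1512 -0.0518; -0.1512 1.9141 0.0733; -0.0518 0.0733 0.9870]  S=[1.0687 -0.3571; -0.3571 2.4412]  K=[0.5848 0.0911; -0.2357 0.7305; 0.2162 0.0314]  nu=[-1.9919, -0.9119]  x^+=[-3.5648, 0.4971, 2.2564]  P^+=[0.2295 -0.0214 -0.1803; -0.0214 0.4292 0.1254; -0.1803 0.1254 0.9395]
step 2: x^-=[-3.0536, 1.4186, 1.9370]  P^-=[0.3161 -0.1144 -0.2332; -0.1144 0.9800 0.2582; -0.2332 0.2582 1.0212]  S=[0.6317 -0.1572; -0.1572 1.4913]  K=[0.4390 0.0383; -0.2230 0.6018; 0.0409 0.0925]  nu=[0.3956, -0.8974]  x^+=[-2.9143, 0.7904, 1.8701]  P^+=[0.1974 -0.0467 -0.2432; -0.0467 0.3663 0.1815; -0.2432 0.1815 1.0086]

innov = [0.3956, -0.8974]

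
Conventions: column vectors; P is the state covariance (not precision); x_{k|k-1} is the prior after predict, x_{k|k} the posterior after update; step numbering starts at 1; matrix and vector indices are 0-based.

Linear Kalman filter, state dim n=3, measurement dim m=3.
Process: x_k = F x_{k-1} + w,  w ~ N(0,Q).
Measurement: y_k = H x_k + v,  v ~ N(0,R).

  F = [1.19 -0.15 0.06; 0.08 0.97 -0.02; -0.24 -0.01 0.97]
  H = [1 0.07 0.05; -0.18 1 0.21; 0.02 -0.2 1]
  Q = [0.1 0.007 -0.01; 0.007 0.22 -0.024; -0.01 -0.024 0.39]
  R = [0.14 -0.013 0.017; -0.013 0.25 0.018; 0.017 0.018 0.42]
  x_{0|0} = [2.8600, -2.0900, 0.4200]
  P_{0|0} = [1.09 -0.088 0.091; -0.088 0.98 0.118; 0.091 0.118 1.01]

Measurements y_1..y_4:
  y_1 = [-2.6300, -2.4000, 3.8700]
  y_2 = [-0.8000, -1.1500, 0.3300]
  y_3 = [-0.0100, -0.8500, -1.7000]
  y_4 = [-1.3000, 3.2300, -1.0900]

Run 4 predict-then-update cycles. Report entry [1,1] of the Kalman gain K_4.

K[1,1] = 0.5684

step 1: x^-=[3.7421, -1.8069, -0.2581]  P^-=[1.7115 -0.1281 -0.1767; -0.1281 1.1309 0.0651; -0.1767 0.0651 1.3581]  S=[1.8253 -0.3854 -0.0442; -0.3854 1.5831 0.1571; -0.0442 0.1571 1.7920]  K=[0.9115 -0.0734 -0.0363; 0.1373 0.7866 -0.1569; -0.0039 0.1676 0.7339]  nu=[-6.2327, 0.1347, 3.6919]  x^+=[-2.0830, -3.1358, 2.4984]  P^+=[0.1287 -0.0067 -0.0050; -0.0067 0.1931 -0.0107; -0.0050 -0.0107 0.3091]
step 2: x^-=[-1.8585, -3.2583, 2.9547]  P^-=[0.2895 -0.0174 -0.0327; -0.0174 0.4020 -0.0432; -0.0327 -0.0432 0.6908]  S=[0.4272 -0.0563 0.0198; -0.0563 0.6824 0.0450; 0.0198 0.0450 1.1431]  K=[0.6652 -0.0551 -0.0299; 0.1051 0.5978 -0.1338; -0.0156 0.1166 0.6070]  nu=[1.1388, 1.1533, -3.2392]  x^+=[-1.0678, -2.0158, 1.1052]  P^+=[0.0939 -0.0050 -0.0051; -0.0050 0.1477 -0.0140; -0.0051 -0.0140 0.2541]
step 3: x^-=[-0.9019, -2.0628, 1.3485]  P^-=[0.2386 -0.0123 -0.0257; -0.0123 0.3595 -0.0446; -0.0257 -0.0446 0.6371]  S=[0.3773 -0.0443 0.0226; -0.0443 0.6330 0.0401; 0.0226 0.0401 1.0885]  K=[0.6223 -0.0505 -0.0281; 0.1032 0.5721 -0.1305; -0.0144 0.1098 0.5893]  nu=[0.9689, 0.7673, -3.4430]  x^+=[-0.2411, -1.0746, -0.6101]  P^+=[0.0879 -0.0044 -0.0047; -0.0044 0.1416 -0.0144; -0.0047 -0.0144 0.2465]
step 4: x^-=[-0.1624, -1.0494, -0.5232]  P^-=[0.2296 -0.0114 -0.0240; -0.0114 0.3538 -0.0447; -0.0240 -0.0447 0.6294]  S=[0.3686 -0.0419 0.0237; -0.0419 0.6261 0.0393; 0.0237 0.0393 1.0807]  K=[0.6137 -0.0494 -0.0275; 0.1032 0.5684 -0.1300; -0.0135 0.1088 0.5866]  nu=[-1.0380, 4.3601, -0.7734]  x^+=[-0.9935, 1.4221, -0.4884]  P^+=[0.0866 -0.0043 -0.0046; -0.0043 0.1407 -0.0144; -0.0046 -0.0144 0.2453]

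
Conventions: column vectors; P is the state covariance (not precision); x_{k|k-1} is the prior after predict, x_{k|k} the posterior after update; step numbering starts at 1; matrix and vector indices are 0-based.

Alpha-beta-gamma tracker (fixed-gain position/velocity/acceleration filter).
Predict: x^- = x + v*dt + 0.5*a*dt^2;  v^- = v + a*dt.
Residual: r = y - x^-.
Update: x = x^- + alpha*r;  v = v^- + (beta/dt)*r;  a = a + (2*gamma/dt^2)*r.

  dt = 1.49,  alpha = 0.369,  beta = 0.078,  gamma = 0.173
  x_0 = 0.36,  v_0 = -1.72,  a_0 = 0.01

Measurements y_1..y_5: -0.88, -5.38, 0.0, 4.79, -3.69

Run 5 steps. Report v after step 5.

step 1: x_pred=-2.1917  r=1.3117  x^+=-1.7077  v^+=-1.6364  a^+=0.2144
step 2: x_pred=-3.9079  r=-1.4721  x^+=-4.4511  v^+=-1.3940  a^+=-0.0150
step 3: x_pred=-6.5448  r=6.5448  x^+=-4.1298  v^+=-1.0737  a^+=1.0050
step 4: x_pred=-4.6140  r=9.4040  x^+=-1.1439  v^+=0.9160  a^+=2.4706
step 5: x_pred=2.9635  r=-6.6535  x^+=0.5083  v^+=4.2490  a^+=1.4337

v_post = 4.2490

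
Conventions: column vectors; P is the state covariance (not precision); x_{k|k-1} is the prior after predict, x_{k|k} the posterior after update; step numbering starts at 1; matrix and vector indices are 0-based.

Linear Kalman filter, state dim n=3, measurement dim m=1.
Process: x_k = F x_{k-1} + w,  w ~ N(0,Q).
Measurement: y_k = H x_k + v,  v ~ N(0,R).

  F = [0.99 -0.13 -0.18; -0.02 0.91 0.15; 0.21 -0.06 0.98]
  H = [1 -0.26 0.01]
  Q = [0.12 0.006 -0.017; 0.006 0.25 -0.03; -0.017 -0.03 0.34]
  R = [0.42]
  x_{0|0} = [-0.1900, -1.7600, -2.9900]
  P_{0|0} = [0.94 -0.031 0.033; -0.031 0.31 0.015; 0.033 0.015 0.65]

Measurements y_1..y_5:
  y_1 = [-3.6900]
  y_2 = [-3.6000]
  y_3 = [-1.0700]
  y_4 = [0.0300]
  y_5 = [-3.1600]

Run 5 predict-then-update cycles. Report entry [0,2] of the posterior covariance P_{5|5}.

step 1: x^-=[0.5789, -2.0463, -2.8645]  P^-=[1.0645 -0.0926 0.0979; -0.0926 0.5267 0.0523; 0.0979 0.0523 1.0194]  S=[1.5700]  K=[0.6940; -0.1459; 0.0602]  nu=[-4.7723]  x^+=[-2.7329, -1.3502, -3.1517]  P^+=[0.3084 0.0663 0.0323; 0.0663 0.4933 0.0661; 0.0323 0.0661 1.0137]
step 2: x^-=[-1.9628, -1.6468, -3.5815]  P^-=[0.4379 -0.0331 -0.1112; -0.0331 0.6969 0.1623; -0.1112 0.1623 1.3328]  S=[0.9193]  K=[0.4845; -0.2313; -0.1523]  nu=[-2.0296]  x^+=[-2.9461, -1.1773, -3.2723]  P^+=[0.2221 0.0699 -0.0433; 0.0699 0.6477 0.1299; -0.0433 0.1299 1.3115]
step 3: x^-=[-2.1746, -1.5033, -3.7549]  P^-=[0.3947 -0.0776 -0.2587; -0.0776 0.8491 0.2541; -0.2587 0.2541 1.5768]  S=[0.9061]  K=[0.4550; -0.3265; -0.3411]  nu=[0.7513]  x^+=[-1.8328, -1.7486, -4.0112]  P^+=[0.2071 0.0570 -0.1181; 0.0570 0.7525 0.1532; -0.1181 0.1532 1.4714]
step 4: x^-=[-0.8651, -2.1562, -4.2109]  P^-=[0.4180 -0.1214 -0.3606; -0.1214 0.9468 0.2891; -0.3606 0.2891 1.6969]  S=[0.9566]  K=[0.4662; -0.3813; -0.4378]  nu=[0.3766]  x^+=[-0.6896, -2.2998, -4.3758]  P^+=[0.2101 0.0486 -0.1654; 0.0486 0.8078 0.1295; -0.1654 0.1295 1.5136]
step 5: x^-=[0.4040, -2.7354, -4.2951]  P^-=[0.4411 -0.1396 -0.4075; -0.1396 0.9876 0.2692; -0.4075 0.2692 1.7213]  S=[0.9910]  K=[0.4776; -0.3972; -0.4644]  nu=[-4.2322]  x^+=[-1.6172, -1.0543, -2.3295]  P^+=[0.2150 0.0484 -0.1877; 0.0484 0.8313 0.0864; -0.1877 0.0864 1.5075]

P_post[0,2] = -0.1877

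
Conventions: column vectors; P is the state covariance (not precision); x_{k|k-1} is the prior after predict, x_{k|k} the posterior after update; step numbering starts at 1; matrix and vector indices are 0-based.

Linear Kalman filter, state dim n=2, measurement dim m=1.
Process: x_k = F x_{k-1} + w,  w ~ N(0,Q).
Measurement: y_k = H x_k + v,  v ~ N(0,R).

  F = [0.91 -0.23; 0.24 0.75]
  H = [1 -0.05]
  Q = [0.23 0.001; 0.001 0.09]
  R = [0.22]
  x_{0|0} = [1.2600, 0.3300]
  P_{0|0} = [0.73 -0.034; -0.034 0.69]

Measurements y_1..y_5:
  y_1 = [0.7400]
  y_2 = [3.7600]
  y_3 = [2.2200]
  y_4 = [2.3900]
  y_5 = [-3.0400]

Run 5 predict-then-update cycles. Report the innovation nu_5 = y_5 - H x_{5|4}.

innov = [-4.7281]

step 1: x^-=[1.0707, 0.5499]  P^-=[0.8852 0.0201; 0.0201 0.5079]  S=[1.1045]  K=[0.8006; -0.0048]  nu=[-0.3032]  x^+=[0.8280, 0.5514]  P^+=[0.1773 0.0243; 0.0243 0.5079]
step 2: x^-=[0.6266, 0.6122]  P^-=[0.3935 -0.0326; -0.0326 0.3947]  S=[0.6178]  K=[0.6397; -0.0847]  nu=[3.1640]  x^+=[2.6505, 0.3441]  P^+=[0.1408 0.0009; 0.0009 0.3902]
step 3: x^-=[2.3328, 0.8942]  P^-=[0.3668 -0.0350; -0.0350 0.3179]  S=[0.5911]  K=[0.6235; -0.0861]  nu=[-0.0681]  x^+=[2.2903, 0.9001]  P^+=[0.1370 -0.0033; -0.0033 0.3135]
step 4: x^-=[1.8772, 1.2247]  P^-=[0.3614 -0.0252; -0.0252 0.2731]  S=[0.5846]  K=[0.6204; -0.0665]  nu=[0.5740]  x^+=[2.2333, 1.1866]  P^+=[0.1364 -0.0011; -0.0011 0.2705]
step 5: x^-=[1.7594, 1.4259]  P^-=[0.3577 -0.0166; -0.0166 0.2496]  S=[0.5800]  K=[0.6182; -0.0501]  nu=[-4.7281]  x^+=[-1.1635, 1.6626]  P^+=[0.1361 0.0014; 0.0014 0.2482]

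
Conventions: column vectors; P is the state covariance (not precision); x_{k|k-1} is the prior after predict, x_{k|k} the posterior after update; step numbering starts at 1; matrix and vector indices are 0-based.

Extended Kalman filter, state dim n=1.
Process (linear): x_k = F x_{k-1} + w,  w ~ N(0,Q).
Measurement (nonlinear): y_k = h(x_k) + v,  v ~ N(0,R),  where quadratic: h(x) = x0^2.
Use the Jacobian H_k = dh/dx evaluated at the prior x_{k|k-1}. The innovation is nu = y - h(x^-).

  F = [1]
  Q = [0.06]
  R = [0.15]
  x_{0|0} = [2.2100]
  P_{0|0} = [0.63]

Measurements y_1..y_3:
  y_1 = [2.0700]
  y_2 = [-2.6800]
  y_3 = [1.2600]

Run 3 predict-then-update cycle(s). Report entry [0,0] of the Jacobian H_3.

step 1: x^-=[2.2100]  P^-=[0.6900]  H_jac=[4.4200]  S=[13.6301]  K=[0.2238]  nu=[-2.8141]  x^+=[1.5803]  P^+=[0.0076]
step 2: x^-=[1.5803]  P^-=[0.0676]  H_jac=[3.1607]  S=[0.8252]  K=[0.2589]  nu=[-5.1775]  x^+=[0.2400]  P^+=[0.0123]
step 3: x^-=[0.2400]  P^-=[0.0723]  H_jac=[0.4800]  S=[0.1667]  K=[0.2082]  nu=[1.2024]  x^+=[0.4903]  P^+=[0.0651]

H_jac[0,0] = 0.4800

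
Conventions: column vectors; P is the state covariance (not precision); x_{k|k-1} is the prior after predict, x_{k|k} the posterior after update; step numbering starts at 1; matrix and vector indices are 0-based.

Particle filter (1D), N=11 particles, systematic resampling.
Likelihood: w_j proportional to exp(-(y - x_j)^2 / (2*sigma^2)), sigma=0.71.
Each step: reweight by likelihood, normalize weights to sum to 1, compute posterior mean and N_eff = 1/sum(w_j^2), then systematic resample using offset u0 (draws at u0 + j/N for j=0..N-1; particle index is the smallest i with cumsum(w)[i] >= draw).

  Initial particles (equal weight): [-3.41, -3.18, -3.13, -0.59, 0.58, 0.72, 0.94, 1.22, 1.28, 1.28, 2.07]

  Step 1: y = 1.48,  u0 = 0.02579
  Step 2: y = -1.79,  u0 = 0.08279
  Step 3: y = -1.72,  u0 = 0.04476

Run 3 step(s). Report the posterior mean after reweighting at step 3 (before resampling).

step 1: w=[0.0000, 0.0000, 0.0000, 0.0027, 0.0839, 0.1056, 0.1402, 0.1751, 0.1800, 0.1800, 0.1326]  mean=1.2037  Neff=6.6278  idx=[4, 5, 6, 6, 7, 7, 8, 8, 9, 9, 10]
step 2: w=[0.5028, 0.2553, 0.0814, 0.0814, 0.0165, 0.0165, 0.0115, 0.0115, 0.0115, 0.0115, 0.0001]  mean=0.7278  Neff=3.0093  idx=[0, 0, 0, 0, 0, 1, 1, 1, 2, 3, 9]
step 3: w=[0.1445, 0.1445, 0.1445, 0.1445, 0.1445, 0.0748, 0.0748, 0.0748, 0.0246, 0.0246, 0.0036]  mean=0.6317  Neff=8.1651  idx=[0, 0, 1, 2, 2, 3, 4, 4, 5, 6, 8]

post_mean = 0.6317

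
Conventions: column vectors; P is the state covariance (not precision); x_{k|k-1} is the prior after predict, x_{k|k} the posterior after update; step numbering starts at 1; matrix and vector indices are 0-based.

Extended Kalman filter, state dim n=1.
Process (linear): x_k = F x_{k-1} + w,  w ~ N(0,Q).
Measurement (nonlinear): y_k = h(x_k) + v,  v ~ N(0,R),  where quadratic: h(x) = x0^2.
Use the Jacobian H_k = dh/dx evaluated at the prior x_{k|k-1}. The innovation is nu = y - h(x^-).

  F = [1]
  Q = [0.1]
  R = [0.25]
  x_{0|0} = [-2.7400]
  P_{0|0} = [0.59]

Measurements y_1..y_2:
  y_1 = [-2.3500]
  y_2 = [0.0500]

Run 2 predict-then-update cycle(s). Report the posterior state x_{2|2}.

x_post = [-0.6821]

step 1: x^-=[-2.7400]  P^-=[0.6900]  H_jac=[-5.4800]  S=[20.9710]  K=[-0.1803]  nu=[-9.8576]  x^+=[-0.9626]  P^+=[0.0082]
step 2: x^-=[-0.9626]  P^-=[0.1082]  H_jac=[-1.9252]  S=[0.6511]  K=[-0.3200]  nu=[-0.8766]  x^+=[-0.6821]  P^+=[0.0416]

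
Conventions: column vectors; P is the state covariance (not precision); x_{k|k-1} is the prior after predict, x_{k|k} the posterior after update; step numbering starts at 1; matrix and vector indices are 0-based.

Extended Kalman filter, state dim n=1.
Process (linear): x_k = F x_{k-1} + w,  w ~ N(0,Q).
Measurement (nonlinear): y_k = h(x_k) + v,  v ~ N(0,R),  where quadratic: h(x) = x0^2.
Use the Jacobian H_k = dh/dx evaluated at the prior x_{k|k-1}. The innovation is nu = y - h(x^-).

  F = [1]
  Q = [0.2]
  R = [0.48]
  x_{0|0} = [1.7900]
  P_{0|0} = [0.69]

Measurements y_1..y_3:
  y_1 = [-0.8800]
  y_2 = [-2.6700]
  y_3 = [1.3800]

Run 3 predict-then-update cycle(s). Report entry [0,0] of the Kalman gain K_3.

K[0,0] = -0.3782

step 1: x^-=[1.7900]  P^-=[0.8900]  H_jac=[3.5800]  S=[11.8866]  K=[0.2680]  nu=[-4.0841]  x^+=[0.6953]  P^+=[0.0359]
step 2: x^-=[0.6953]  P^-=[0.2359]  H_jac=[1.3905]  S=[0.9362]  K=[0.3504]  nu=[-3.1534]  x^+=[-0.4098]  P^+=[0.1210]
step 3: x^-=[-0.4098]  P^-=[0.3210]  H_jac=[-0.8196]  S=[0.6956]  K=[-0.3782]  nu=[1.2121]  x^+=[-0.8682]  P^+=[0.2215]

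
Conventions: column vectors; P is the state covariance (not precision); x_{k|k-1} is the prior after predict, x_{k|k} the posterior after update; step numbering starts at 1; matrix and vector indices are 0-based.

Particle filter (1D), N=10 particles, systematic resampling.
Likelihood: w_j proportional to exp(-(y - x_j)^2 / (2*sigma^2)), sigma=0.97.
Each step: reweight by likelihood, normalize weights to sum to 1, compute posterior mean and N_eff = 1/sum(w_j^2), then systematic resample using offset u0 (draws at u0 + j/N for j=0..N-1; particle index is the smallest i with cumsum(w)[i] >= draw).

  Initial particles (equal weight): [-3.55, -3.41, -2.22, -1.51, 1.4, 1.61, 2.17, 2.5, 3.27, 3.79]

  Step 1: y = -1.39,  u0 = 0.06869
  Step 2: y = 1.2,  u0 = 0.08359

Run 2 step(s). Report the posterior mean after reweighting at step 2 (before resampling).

step 1: w=[0.0439, 0.0599, 0.3631, 0.5196, 0.0084, 0.0044, 0.0006, 0.0002, 0.0000, 0.0000]  mean=-1.9301  Neff=2.4544  idx=[1, 2, 2, 2, 3, 3, 3, 3, 3, 3]
step 2: w=[0.0001, 0.0157, 0.0157, 0.0157, 0.1588, 0.1588, 0.1588, 0.1588, 0.1588, 0.1588]  mean=-1.5437  Neff=6.5776  idx=[4, 4, 5, 6, 6, 7, 8, 8, 9, 9]

post_mean = -1.5437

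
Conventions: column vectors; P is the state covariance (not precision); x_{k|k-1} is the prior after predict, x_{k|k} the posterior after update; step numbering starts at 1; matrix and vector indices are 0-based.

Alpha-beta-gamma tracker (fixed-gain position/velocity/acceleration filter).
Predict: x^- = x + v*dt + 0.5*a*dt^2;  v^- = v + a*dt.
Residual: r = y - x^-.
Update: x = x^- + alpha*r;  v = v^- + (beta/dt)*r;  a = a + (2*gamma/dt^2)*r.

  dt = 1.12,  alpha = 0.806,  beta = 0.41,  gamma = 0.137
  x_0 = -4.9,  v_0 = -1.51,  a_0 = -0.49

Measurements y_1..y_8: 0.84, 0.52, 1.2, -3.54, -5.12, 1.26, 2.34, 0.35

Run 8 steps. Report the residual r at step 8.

step 1: x_pred=-6.8985  r=7.7385  x^+=-0.6613  v^+=0.7741  a^+=1.2003
step 2: x_pred=0.9585  r=-0.4385  x^+=0.6051  v^+=1.9579  a^+=1.1045
step 3: x_pred=3.4907  r=-2.2907  x^+=1.6444  v^+=2.3564  a^+=0.6042
step 4: x_pred=4.6626  r=-8.2026  x^+=-1.9487  v^+=0.0304  a^+=-1.1875
step 5: x_pred=-2.6594  r=-2.4606  x^+=-4.6427  v^+=-2.2003  a^+=-1.7250
step 6: x_pred=-8.1889  r=9.4489  x^+=-0.5731  v^+=-0.6733  a^+=0.3390
step 7: x_pred=-1.1146  r=3.4546  x^+=1.6698  v^+=0.9710  a^+=1.0936
step 8: x_pred=3.4432  r=-3.0932  x^+=0.9501  v^+=1.0634  a^+=0.4179

resid = -3.0932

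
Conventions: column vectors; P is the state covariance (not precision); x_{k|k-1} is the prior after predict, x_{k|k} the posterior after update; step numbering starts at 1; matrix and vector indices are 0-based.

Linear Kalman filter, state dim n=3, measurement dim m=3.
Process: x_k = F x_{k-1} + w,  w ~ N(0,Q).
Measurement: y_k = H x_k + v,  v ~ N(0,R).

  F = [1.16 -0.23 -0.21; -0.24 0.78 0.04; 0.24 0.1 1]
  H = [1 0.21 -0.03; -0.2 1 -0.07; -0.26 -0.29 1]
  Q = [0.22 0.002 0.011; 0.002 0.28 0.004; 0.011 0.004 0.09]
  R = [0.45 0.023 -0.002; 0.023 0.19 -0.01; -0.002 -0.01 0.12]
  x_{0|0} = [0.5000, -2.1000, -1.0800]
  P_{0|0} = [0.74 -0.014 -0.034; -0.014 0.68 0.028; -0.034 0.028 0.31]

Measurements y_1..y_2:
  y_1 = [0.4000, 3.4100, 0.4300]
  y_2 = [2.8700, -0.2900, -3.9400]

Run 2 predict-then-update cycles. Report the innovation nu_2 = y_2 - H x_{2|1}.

innov = [4.0718, -2.5185, -4.2713]

step 1: x^-=[1.2898, -1.8012, -1.1700]  P^-=[1.2921 -0.3502 0.0907; -0.3502 0.7445 0.0543; 0.0907 0.0543 0.4380]  S=[1.6221 -0.4219 -0.1725; -0.4219 1.1233 -0.0797; -0.1725 -0.0797 0.5765]  K=[0.6599 -0.3063 -0.0942; 0.0750 0.7501 0.0038; 0.1671 0.1215 0.7583]  nu=[-0.5466, 5.3873, 1.4130]  x^+=[-0.8542, 2.2044, 0.4645]  P^+=[0.2879 0.0205 0.0712; 0.0205 0.1513 0.0420; 0.0712 0.0420 0.1202]
step 2: x^-=[-1.5955, 1.9430, 0.4799]  P^-=[0.5791 -0.0870 0.1322; -0.0870 0.3824 0.0239; 0.1322 0.0239 0.2718]  S=[1.0015 -0.1048 -0.0156; -0.1048 0.6320 -0.0919; -0.0156 -0.0919 0.3674]  K=[0.5295 -0.2509 -0.0216; 0.0591 0.6378 -0.0132; 0.1480 0.0856 0.6551]  nu=[4.0718, -2.5185, -4.2713]  x^+=[1.2848, 0.6341, -1.9313]  P^+=[0.2312 0.0154 0.0634; 0.0154 0.1281 0.0331; 0.0634 0.0331 0.1035]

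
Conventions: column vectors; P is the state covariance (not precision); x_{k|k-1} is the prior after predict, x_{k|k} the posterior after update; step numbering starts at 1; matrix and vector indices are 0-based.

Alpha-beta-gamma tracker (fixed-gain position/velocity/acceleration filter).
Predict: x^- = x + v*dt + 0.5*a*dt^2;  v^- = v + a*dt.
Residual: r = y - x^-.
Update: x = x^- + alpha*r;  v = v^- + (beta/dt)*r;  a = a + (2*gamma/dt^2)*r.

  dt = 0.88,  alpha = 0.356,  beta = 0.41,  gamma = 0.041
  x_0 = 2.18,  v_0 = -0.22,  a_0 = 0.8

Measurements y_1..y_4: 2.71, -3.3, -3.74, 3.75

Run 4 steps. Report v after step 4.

step 1: x_pred=2.2962  r=0.4138  x^+=2.4435  v^+=0.6768  a^+=0.8438
step 2: x_pred=3.3658  r=-6.6658  x^+=0.9928  v^+=-1.6863  a^+=0.1380
step 3: x_pred=-0.4377  r=-3.3023  x^+=-1.6133  v^+=-3.1034  a^+=-0.2117
step 4: x_pred=-4.4263  r=8.1763  x^+=-1.5155  v^+=0.5197  a^+=0.6541

v_post = 0.5197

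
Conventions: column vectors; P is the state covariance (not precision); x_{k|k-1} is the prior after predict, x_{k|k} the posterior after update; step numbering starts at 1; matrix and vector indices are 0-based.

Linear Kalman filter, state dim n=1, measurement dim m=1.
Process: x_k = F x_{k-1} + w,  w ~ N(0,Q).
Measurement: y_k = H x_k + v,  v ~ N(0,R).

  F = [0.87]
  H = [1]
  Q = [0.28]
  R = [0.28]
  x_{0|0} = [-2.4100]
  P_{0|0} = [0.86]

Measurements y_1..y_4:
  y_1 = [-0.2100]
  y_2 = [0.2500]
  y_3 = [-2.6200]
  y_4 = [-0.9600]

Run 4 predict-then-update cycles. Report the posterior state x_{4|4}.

x_post = [-1.1290]

step 1: x^-=[-2.0967]  P^-=[0.9309]  S=[1.2109]  K=[0.7688]  nu=[1.8867]  x^+=[-0.6463]  P^+=[0.2153]
step 2: x^-=[-0.5622]  P^-=[0.4429]  S=[0.7229]  K=[0.6127]  nu=[0.8122]  x^+=[-0.0646]  P^+=[0.1716]
step 3: x^-=[-0.0562]  P^-=[0.4098]  S=[0.6898]  K=[0.5941]  nu=[-2.5638]  x^+=[-1.5794]  P^+=[0.1664]
step 4: x^-=[-1.3741]  P^-=[0.4059]  S=[0.6859]  K=[0.5918]  nu=[0.4141]  x^+=[-1.1290]  P^+=[0.1657]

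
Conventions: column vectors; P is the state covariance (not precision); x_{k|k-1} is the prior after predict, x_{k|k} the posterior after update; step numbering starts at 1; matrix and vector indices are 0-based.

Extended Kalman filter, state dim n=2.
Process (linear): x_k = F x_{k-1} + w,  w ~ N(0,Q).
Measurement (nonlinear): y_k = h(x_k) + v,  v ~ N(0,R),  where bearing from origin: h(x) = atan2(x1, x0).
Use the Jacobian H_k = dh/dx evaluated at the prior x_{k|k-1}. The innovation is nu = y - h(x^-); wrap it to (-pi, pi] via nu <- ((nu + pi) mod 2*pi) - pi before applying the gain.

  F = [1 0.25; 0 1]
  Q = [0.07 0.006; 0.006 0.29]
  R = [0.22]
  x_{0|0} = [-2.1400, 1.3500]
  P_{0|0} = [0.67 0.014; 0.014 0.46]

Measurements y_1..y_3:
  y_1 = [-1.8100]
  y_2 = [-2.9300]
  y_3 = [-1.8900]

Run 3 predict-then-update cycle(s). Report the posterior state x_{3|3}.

x_post = [-3.3639, -1.3216]

step 1: x^-=[-1.8025, 1.3500]  P^-=[0.7757 0.1350; 0.1350 0.7500]  H_jac=[-0.2662 -0.3554]  S=[0.3953]  K=[-0.6438; -0.7653]  nu=[1.9744]  x^+=[-3.0737, -0.1611]  P^+=[0.6119 -0.0598; -0.0598 0.5185]
step 2: x^-=[-3.1140, -0.1611]  P^-=[0.6844 0.0759; 0.0759 0.8085]  H_jac=[0.0166 -0.3203]  S=[0.3023]  K=[-0.0429; -0.8524]  nu=[0.1599]  x^+=[-3.1208, -0.2974]  P^+=[0.6839 0.0648; 0.0648 0.5889]
step 3: x^-=[-3.1952, -0.2974]  P^-=[0.8231 0.2180; 0.2180 0.8789]  H_jac=[0.0289 -0.3103]  S=[0.3014]  K=[-0.1456; -0.8839]  nu=[1.1588]  x^+=[-3.3639, -1.3216]  P^+=[0.8167 0.1792; 0.1792 0.6434]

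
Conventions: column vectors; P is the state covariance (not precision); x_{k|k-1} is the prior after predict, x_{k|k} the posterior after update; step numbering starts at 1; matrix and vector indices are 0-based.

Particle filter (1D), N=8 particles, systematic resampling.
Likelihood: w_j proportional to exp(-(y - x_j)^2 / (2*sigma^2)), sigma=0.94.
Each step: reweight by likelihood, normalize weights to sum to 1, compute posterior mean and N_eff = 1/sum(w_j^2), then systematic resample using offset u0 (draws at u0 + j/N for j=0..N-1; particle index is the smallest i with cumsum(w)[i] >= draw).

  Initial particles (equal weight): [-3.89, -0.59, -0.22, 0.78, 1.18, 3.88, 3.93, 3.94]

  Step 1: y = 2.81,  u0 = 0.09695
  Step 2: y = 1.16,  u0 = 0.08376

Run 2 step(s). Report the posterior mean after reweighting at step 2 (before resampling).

step 1: w=[0.0000, 0.0008, 0.0030, 0.0532, 0.1217, 0.2864, 0.2692, 0.2658]  mean=3.4000  Neff=4.1196  idx=[4, 5, 5, 6, 6, 6, 7, 7]
step 2: w=[0.9135, 0.0139, 0.0139, 0.0119, 0.0119, 0.0119, 0.0115, 0.0115]  mean=1.4167  Neff=1.1968  idx=[0, 0, 0, 0, 0, 0, 0, 4]

post_mean = 1.4167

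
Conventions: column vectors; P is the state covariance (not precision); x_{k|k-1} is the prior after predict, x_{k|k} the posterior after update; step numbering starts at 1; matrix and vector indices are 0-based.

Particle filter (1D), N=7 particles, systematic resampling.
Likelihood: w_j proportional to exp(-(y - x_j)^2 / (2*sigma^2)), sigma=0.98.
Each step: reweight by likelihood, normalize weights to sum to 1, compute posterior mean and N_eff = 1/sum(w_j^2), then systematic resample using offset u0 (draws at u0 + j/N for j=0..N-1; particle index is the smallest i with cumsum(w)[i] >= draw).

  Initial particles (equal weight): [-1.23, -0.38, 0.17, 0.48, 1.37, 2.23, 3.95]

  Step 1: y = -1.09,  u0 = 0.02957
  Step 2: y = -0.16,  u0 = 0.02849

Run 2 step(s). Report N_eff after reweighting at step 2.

step 1: w=[0.3928, 0.3053, 0.1737, 0.1100, 0.0170, 0.0013, 0.0000]  mean=-0.4907  Neff=3.4478  idx=[0, 0, 0, 1, 1, 2, 3]
step 2: w=[0.1029, 0.1029, 0.1029, 0.1821, 0.1821, 0.1764, 0.1509]  mean=-0.4156  Neff=6.5825  idx=[0, 1, 3, 3, 4, 5, 6]

N_eff = 6.5825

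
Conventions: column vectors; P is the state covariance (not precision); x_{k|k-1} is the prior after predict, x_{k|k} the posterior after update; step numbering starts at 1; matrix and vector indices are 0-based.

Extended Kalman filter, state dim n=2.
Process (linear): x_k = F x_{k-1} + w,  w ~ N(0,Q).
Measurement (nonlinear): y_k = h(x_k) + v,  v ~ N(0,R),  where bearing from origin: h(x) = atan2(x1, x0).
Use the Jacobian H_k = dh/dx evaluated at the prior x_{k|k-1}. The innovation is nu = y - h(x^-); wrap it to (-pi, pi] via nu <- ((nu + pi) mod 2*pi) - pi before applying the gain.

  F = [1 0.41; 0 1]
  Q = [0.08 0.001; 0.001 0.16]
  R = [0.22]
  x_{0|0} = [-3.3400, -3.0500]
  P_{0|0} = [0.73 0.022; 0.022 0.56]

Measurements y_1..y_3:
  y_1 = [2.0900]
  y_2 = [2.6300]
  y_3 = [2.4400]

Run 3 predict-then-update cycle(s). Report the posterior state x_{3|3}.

x_post = [-6.6953, -1.7270]

step 1: x^-=[-4.5905, -3.0500]  P^-=[0.9222 0.2526; 0.2526 0.7200]  H_jac=[0.1004 -0.1511]  S=[0.2381]  K=[0.2286; -0.3505]  nu=[-1.6380]  x^+=[-4.9649, -2.4759]  P^+=[0.9097 0.2717; 0.2717 0.6908]
step 2: x^-=[-5.9800, -2.4759]  P^-=[1.3286 0.5559; 0.5559 0.8508]  H_jac=[0.0591 -0.1428]  S=[0.2326]  K=[-0.0036; -0.3809]  nu=[-0.9041]  x^+=[-5.9768, -2.1315]  P^+=[1.3286 0.5556; 0.5556 0.8170]
step 3: x^-=[-6.8507, -2.1315]  P^-=[2.0015 0.8915; 0.8915 0.9770]  H_jac=[0.0414 -0.1331]  S=[0.2309]  K=[-0.1549; -0.4032]  nu=[-1.0032]  x^+=[-6.6953, -1.7270]  P^+=[1.9960 0.8771; 0.8771 0.9395]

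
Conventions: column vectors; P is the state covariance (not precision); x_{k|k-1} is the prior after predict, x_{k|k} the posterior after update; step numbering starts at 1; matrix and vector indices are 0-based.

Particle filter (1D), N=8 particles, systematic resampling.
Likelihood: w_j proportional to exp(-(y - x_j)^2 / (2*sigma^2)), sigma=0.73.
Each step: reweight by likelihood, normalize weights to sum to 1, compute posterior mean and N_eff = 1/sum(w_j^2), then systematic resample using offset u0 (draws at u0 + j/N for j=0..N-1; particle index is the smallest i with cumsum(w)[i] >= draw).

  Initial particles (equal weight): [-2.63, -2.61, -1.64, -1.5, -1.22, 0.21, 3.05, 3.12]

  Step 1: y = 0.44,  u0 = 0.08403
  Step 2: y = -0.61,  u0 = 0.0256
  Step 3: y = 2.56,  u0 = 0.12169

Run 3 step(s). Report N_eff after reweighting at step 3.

N_eff = 6.0011

step 1: w=[0.0001, 0.0002, 0.0160, 0.0272, 0.0700, 0.8838, 0.0016, 0.0011]  mean=0.0406  Neff=1.2705  idx=[4, 5, 5, 5, 5, 5, 5, 5]
step 2: w=[0.1592, 0.1201, 0.1201, 0.1201, 0.1201, 0.1201, 0.1201, 0.1201]  mean=-0.0177  Neff=7.9153  idx=[0, 0, 1, 3, 4, 5, 6, 7]
step 3: w=[0.0000, 0.0000, 0.1667, 0.1667, 0.1667, 0.1667, 0.1667, 0.1667]  mean=0.2099  Neff=6.0011  idx=[2, 3, 4, 4, 5, 6, 7, 7]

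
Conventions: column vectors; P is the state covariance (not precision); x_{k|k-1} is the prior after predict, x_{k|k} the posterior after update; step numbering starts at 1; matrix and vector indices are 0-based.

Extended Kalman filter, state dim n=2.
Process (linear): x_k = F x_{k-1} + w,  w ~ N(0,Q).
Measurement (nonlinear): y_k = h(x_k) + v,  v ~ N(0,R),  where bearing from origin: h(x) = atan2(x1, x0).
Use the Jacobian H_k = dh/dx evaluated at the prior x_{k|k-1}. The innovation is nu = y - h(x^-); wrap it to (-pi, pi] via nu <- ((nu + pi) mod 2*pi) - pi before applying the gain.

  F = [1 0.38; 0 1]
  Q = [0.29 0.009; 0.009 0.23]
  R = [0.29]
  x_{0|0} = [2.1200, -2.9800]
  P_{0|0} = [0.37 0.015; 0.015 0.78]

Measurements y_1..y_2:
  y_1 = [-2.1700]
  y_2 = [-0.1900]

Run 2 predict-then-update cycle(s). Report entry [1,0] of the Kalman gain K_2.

K[1,0] = 0.1676

step 1: x^-=[0.9876, -2.9800]  P^-=[0.7840 0.3204; 0.3204 1.0100]  H_jac=[0.3024 0.1002]  S=[0.3912]  K=[0.6880; 0.5063]  nu=[-0.9192]  x^+=[0.3552, -3.4454]  P^+=[0.5988 0.1841; 0.1841 0.9097]
step 2: x^-=[-0.9541, -3.4454]  P^-=[1.1601 0.5388; 0.5388 1.1397]  H_jac=[0.2696 -0.0746]  S=[0.3590]  K=[0.7592; 0.1676]  nu=[1.6509]  x^+=[0.2993, -3.1687]  P^+=[0.9533 0.4931; 0.4931 1.1296]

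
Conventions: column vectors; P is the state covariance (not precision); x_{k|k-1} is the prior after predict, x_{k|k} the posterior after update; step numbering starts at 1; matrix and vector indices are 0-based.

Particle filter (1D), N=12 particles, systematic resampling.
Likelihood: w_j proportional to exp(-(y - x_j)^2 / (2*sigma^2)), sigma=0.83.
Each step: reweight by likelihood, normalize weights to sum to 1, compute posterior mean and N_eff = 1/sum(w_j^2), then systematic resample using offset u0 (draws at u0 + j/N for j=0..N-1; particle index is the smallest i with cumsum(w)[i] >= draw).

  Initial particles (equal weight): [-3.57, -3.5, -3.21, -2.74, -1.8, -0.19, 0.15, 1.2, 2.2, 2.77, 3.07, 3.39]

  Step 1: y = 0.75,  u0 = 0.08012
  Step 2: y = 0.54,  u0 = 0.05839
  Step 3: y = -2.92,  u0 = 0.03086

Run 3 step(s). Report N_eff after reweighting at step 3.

N_eff = 4.4802

step 1: w=[0.0000, 0.0000, 0.0000, 0.0001, 0.0036, 0.2137, 0.3124, 0.3503, 0.0882, 0.0210, 0.0082, 0.0026]  mean=0.7059  Neff=3.6460  idx=[5, 5, 6, 6, 6, 6, 7, 7, 7, 7, 8, 10]
step 2: w=[0.0849, 0.0849, 0.1119, 0.1119, 0.1119, 0.1119, 0.0911, 0.0911, 0.0911, 0.0911, 0.0169, 0.0012]  mean=0.5131  Neff=10.2035  idx=[0, 1, 2, 3, 3, 4, 5, 6, 7, 8, 9, 9]
step 3: w=[0.3125, 0.3125, 0.0747, 0.0747, 0.0747, 0.0747, 0.0747, 0.0003, 0.0003, 0.0003, 0.0003, 0.0003]  mean=-0.0609  Neff=4.4802  idx=[0, 0, 0, 0, 1, 1, 1, 1, 2, 4, 5, 6]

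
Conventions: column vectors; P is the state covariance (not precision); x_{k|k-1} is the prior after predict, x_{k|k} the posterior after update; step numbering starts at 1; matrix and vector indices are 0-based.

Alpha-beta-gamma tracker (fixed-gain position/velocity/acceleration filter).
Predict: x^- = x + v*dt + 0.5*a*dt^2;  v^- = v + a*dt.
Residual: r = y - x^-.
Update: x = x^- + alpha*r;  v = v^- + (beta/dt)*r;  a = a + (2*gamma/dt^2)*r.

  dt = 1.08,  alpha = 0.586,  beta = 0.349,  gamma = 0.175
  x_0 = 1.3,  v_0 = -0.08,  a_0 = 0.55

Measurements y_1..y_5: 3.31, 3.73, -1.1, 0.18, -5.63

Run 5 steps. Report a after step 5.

a_post = -3.0249

step 1: x_pred=1.5344  r=1.7756  x^+=2.5749  v^+=1.0878  a^+=1.0828
step 2: x_pred=4.3812  r=-0.6512  x^+=3.9996  v^+=2.0468  a^+=0.8874
step 3: x_pred=6.7277  r=-7.8277  x^+=2.1407  v^+=0.4757  a^+=-1.4614
step 4: x_pred=1.8021  r=-1.6221  x^+=0.8516  v^+=-1.6268  a^+=-1.9482
step 5: x_pred=-2.0416  r=-3.5884  x^+=-4.1444  v^+=-4.8904  a^+=-3.0249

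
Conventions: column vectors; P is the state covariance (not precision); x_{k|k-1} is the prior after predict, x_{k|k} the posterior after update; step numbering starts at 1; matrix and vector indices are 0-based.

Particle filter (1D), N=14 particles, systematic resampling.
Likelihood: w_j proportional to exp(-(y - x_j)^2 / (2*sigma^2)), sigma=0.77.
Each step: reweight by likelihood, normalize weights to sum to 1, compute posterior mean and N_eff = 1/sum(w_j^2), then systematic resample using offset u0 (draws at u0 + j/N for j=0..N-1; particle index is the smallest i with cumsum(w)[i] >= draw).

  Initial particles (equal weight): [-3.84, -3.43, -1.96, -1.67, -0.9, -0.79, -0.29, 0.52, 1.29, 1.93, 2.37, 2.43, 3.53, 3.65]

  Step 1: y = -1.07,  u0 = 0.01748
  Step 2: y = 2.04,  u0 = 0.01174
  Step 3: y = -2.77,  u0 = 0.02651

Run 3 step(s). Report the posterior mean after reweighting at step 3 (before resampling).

post_mean = -0.6883

step 1: w=[0.0004, 0.0023, 0.1315, 0.1892, 0.2502, 0.2400, 0.1535, 0.0304, 0.0023, 0.0001, 0.0000, 0.0000, 0.0000, 0.0000]  mean=-1.0234  Neff=5.0561  idx=[2, 2, 3, 3, 3, 4, 4, 4, 5, 5, 5, 5, 6, 6]
step 2: w=[0.0001, 0.0001, 0.0003, 0.0003, 0.0003, 0.0250, 0.0250, 0.0250, 0.0427, 0.0427, 0.0427, 0.0427, 0.3764, 0.3764]  mean=-0.4228  Neff=3.4176  idx=[5, 8, 9, 11, 12, 12, 12, 12, 12, 13, 13, 13, 13, 13]
step 3: w=[0.2400, 0.1679, 0.1679, 0.1679, 0.0256, 0.0256, 0.0256, 0.0256, 0.0256, 0.0256, 0.0256, 0.0256, 0.0256, 0.0256]  mean=-0.6883  Neff=6.7206  idx=[0, 0, 0, 1, 1, 1, 2, 2, 3, 3, 3, 6, 9, 12]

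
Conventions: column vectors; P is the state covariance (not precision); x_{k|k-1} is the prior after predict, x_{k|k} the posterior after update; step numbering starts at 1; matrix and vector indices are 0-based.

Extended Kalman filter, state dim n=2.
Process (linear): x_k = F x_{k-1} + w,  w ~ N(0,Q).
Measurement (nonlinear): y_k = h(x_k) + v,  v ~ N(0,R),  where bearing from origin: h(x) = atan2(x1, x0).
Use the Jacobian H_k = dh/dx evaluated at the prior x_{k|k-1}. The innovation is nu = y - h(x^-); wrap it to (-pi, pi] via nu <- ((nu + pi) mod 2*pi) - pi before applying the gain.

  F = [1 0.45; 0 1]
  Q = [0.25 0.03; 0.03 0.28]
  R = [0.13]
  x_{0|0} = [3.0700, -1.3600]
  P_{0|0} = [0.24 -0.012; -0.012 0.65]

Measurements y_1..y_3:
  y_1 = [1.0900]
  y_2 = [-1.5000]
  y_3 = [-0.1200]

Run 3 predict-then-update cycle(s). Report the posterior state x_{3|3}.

x_post = [3.3303, -0.8057]

step 1: x^-=[2.4580, -1.3600]  P^-=[0.6108 0.3105; 0.3105 0.9300]  H_jac=[0.1723 0.3115]  S=[0.2717]  K=[0.7434; 1.2631]  nu=[1.5954]  x^+=[3.6440, 0.6551]  P^+=[0.4607 0.0554; 0.0554 0.4965]
step 2: x^-=[3.9388, 0.6551]  P^-=[0.8611 0.3088; 0.3088 0.7765]  H_jac=[-0.0411 0.2471]  S=[0.1726]  K=[0.2371; 1.0381]  nu=[-1.6648]  x^+=[3.5441, -1.0731]  P^+=[0.8514 0.2663; 0.2663 0.5905]
step 3: x^-=[3.0612, -1.0731]  P^-=[1.4607 0.5621; 0.5621 0.8705]  H_jac=[0.1020 0.2909]  S=[0.2522]  K=[1.2389; 1.2314]  nu=[0.2172]  x^+=[3.3303, -0.8057]  P^+=[1.0735 0.1773; 0.1773 0.4881]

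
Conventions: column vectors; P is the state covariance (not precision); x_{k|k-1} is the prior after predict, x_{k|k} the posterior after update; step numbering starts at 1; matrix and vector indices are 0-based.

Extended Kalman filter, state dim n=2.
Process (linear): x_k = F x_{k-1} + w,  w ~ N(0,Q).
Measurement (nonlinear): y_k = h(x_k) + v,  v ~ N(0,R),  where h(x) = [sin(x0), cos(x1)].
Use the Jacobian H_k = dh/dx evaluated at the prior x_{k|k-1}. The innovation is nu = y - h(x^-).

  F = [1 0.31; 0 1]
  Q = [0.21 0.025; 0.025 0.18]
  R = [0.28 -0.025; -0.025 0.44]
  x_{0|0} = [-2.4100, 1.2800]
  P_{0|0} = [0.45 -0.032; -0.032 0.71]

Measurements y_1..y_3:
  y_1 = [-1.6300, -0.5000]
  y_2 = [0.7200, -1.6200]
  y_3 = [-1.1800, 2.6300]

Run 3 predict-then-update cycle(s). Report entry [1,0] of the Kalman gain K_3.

K[1,0] = 0.0921

step 1: x^-=[-2.0132, 1.2800]  P^-=[0.7084 0.2131; 0.2131 0.8900]  H_jac=[-0.4281 0.0000; 0.0000 -0.9580]  S=[0.4098 0.0624; 0.0624 1.2568]  K=[-0.7207 -0.1267; -0.1202 -0.6724]  nu=[-0.7263, -0.7867]  x^+=[-1.3901, 1.8963]  P^+=[0.4640 0.0394; 0.0394 0.3057]
step 2: x^-=[-0.8023, 1.8963]  P^-=[0.7277 0.1591; 0.1591 0.4857]  H_jac=[0.6951 0.0000; 0.0000 -0.9475]  S=[0.6316 -0.1298; -0.1298 0.8760]  K=[0.7896 -0.0551; 0.0693 -0.5151]  nu=[1.4389, -1.3002]  x^+=[0.4055, 2.6657]  P^+=[0.3200 0.0464; 0.0464 0.2410]
step 3: x^-=[1.2319, 2.6657]  P^-=[0.5820 0.1461; 0.1461 0.4210]  H_jac=[0.3325 0.0000; 0.0000 -0.4582]  S=[0.3443 -0.0473; -0.0473 0.5284]  K=[0.5513 -0.0774; 0.0921 -0.3568]  nu=[-2.1231, 3.5189]  x^+=[-0.2110, 1.2145]  P^+=[0.4701 0.1044; 0.1044 0.3477]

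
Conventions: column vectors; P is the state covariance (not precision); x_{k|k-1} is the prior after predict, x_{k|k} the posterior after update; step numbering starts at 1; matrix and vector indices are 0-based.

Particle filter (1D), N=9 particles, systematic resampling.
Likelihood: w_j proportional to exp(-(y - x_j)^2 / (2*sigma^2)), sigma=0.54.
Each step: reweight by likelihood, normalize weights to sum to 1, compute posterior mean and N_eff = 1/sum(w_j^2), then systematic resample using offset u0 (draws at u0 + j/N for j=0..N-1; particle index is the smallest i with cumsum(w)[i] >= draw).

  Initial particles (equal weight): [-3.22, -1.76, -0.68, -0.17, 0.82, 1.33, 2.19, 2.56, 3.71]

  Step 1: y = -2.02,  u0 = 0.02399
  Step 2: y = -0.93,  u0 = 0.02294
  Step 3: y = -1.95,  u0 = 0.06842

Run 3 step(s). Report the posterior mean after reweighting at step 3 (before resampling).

step 1: w=[0.0827, 0.8696, 0.0449, 0.0028, 0.0000, 0.0000, 0.0000, 0.0000, 0.0000]  mean=-1.8278  Neff=1.3070  idx=[0, 1, 1, 1, 1, 1, 1, 1, 1]
step 2: w=[0.0001, 0.1250, 0.1250, 0.1250, 0.1250, 0.1250, 0.1250, 0.1250, 0.1250]  mean=-1.7601  Neff=8.0008  idx=[1, 2, 2, 3, 4, 5, 6, 7, 8]
step 3: w=[0.1111, 0.1111, 0.1111, 0.1111, 0.1111, 0.1111, 0.1111, 0.1111, 0.1111]  mean=-1.7600  Neff=9.0000  idx=[0, 1, 2, 3, 4, 5, 6, 7, 8]

post_mean = -1.7600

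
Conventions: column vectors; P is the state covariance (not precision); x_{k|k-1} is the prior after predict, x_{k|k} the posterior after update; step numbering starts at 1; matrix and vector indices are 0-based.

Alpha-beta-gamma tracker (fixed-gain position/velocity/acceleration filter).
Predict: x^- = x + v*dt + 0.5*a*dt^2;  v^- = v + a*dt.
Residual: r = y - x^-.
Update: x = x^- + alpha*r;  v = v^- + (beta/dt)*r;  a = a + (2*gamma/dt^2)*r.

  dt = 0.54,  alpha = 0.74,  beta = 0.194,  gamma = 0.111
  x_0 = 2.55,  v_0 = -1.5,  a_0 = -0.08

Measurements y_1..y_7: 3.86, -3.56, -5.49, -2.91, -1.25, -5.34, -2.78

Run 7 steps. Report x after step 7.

x_post = -3.5453

step 1: x_pred=1.7283  r=2.1317  x^+=3.3058  v^+=-0.7774  a^+=1.5429
step 2: x_pred=3.1109  r=-6.6709  x^+=-1.8256  v^+=-2.3408  a^+=-3.5358
step 3: x_pred=-3.6051  r=-1.8849  x^+=-4.9999  v^+=-4.9273  a^+=-4.9708
step 4: x_pred=-8.3854  r=5.4754  x^+=-4.3336  v^+=-5.6445  a^+=-0.8023
step 5: x_pred=-7.4986  r=6.2486  x^+=-2.8746  v^+=-3.8328  a^+=3.9549
step 6: x_pred=-4.3677  r=-0.9723  x^+=-5.0872  v^+=-2.0465  a^+=3.2147
step 7: x_pred=-5.7236  r=2.9436  x^+=-3.5453  v^+=0.7470  a^+=5.4557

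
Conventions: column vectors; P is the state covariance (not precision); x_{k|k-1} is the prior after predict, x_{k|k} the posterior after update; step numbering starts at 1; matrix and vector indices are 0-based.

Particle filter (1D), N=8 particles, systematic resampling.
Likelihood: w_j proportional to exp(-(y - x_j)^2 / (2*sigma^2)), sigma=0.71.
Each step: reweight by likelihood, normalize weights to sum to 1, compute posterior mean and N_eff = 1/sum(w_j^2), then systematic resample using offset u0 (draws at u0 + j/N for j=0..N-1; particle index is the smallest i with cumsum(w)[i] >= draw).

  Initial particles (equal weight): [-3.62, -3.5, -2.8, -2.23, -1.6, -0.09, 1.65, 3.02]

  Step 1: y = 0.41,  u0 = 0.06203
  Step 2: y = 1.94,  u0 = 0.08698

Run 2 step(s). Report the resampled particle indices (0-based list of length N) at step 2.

step 1: w=[0.0000, 0.0000, 0.0000, 0.0010, 0.0179, 0.7663, 0.2137, 0.0011]  mean=0.2562  Neff=1.5792  idx=[5, 5, 5, 5, 5, 5, 6, 6]
step 2: w=[0.0086, 0.0086, 0.0086, 0.0086, 0.0086, 0.0086, 0.4741, 0.4741]  mean=1.5597  Neff=2.2227  idx=[6, 6, 6, 6, 7, 7, 7, 7]

resampled_idx = [6, 6, 6, 6, 7, 7, 7, 7]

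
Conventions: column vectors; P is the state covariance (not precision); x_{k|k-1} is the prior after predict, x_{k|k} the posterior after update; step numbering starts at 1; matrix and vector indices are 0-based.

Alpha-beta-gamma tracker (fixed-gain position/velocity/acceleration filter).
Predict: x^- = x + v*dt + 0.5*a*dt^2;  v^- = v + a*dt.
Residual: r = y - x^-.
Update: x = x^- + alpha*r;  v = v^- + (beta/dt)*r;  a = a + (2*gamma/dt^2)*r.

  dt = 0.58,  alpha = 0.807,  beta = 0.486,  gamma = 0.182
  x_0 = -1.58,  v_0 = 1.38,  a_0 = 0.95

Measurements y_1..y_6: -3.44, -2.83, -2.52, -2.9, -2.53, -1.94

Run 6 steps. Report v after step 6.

step 1: x_pred=-0.6198  r=-2.8202  x^+=-2.8957  v^+=-0.4321  a^+=-2.1016
step 2: x_pred=-3.4998  r=0.6698  x^+=-2.9593  v^+=-1.0898  a^+=-1.3768
step 3: x_pred=-3.8229  r=1.3029  x^+=-2.7715  v^+=-0.7966  a^+=0.0330
step 4: x_pred=-3.2279  r=0.3279  x^+=-2.9633  v^+=-0.5026  a^+=0.3878
step 5: x_pred=-3.1896  r=0.6596  x^+=-2.6573  v^+=0.2750  a^+=1.1015
step 6: x_pred=-2.3125  r=0.3725  x^+=-2.0119  v^+=1.2260  a^+=1.5046

v_post = 1.2260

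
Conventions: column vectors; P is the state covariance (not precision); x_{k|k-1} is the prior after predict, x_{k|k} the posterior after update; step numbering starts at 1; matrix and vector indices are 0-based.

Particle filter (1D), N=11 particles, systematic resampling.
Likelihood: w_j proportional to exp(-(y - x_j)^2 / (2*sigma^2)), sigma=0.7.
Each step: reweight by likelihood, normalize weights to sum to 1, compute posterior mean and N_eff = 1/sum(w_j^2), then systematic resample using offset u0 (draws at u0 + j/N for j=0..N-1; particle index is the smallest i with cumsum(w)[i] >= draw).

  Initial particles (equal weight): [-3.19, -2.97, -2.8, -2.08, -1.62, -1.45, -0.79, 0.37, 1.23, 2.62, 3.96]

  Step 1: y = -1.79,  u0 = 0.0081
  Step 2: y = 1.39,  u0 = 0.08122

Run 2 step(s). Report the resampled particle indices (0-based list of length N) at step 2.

resampled_idx = [9, 10, 10, 10, 10, 10, 10, 10, 10, 10, 10]

step 1: w=[0.0349, 0.0623, 0.0911, 0.2367, 0.2505, 0.2293, 0.0930, 0.0022, 0.0000, 0.0000, 0.0000]  mean=-1.8547  Neff=5.1708  idx=[0, 2, 3, 3, 3, 4, 4, 4, 5, 5, 6]
step 2: w=[0.0000, 0.0000, 0.0005, 0.0005, 0.0005, 0.0111, 0.0111, 0.0111, 0.0307, 0.0307, 0.9035]  mean=-0.8604  Neff=1.2216  idx=[9, 10, 10, 10, 10, 10, 10, 10, 10, 10, 10]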